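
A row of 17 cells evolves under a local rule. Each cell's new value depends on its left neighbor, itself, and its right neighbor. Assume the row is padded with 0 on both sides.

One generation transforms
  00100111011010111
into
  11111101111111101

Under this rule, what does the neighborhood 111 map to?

At position 6 the neighborhood is 111; the next row has 0 there.

0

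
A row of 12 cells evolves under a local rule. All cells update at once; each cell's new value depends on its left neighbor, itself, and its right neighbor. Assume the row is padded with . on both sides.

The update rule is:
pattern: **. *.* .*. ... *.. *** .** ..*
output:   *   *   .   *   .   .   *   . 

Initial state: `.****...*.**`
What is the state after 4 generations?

*..*.*......

generation 1: .*..*.*..***
generation 2: .....*...*.*
generation 3: ****...*..*.
generation 4: *..*.*......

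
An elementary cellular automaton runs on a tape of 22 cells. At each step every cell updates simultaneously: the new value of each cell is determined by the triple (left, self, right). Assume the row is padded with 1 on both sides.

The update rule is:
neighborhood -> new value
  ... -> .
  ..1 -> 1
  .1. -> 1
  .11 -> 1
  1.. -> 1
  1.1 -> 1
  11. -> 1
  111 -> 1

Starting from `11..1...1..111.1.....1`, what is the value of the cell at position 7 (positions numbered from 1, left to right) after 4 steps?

1

111111.1111111111...11
111111111111111111.111
1111111111111111111111
1111111111111111111111
position 7 holds 1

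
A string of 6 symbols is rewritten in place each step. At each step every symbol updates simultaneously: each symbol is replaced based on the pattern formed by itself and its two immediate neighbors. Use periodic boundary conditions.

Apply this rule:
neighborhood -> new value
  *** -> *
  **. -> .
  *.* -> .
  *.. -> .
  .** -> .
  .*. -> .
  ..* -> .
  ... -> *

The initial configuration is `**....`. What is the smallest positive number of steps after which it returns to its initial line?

step 1: ...**.
step 2: **....

2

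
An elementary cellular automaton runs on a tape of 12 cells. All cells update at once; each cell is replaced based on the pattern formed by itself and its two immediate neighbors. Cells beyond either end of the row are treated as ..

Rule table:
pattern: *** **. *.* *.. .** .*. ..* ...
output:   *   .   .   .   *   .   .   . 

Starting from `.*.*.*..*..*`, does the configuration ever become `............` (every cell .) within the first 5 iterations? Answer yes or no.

yes

............
all cells are . at iteration 1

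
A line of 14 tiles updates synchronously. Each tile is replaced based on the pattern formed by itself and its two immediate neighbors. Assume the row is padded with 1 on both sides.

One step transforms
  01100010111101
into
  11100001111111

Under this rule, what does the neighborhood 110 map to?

At position 2 the neighborhood is 110; the next row has 1 there.

1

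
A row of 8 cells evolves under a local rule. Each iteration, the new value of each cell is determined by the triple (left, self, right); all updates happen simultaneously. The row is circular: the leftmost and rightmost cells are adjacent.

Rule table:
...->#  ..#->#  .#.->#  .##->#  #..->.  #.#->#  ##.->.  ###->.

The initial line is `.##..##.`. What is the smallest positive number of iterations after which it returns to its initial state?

##..##..
#..##..#
..##..##
.##..##.

4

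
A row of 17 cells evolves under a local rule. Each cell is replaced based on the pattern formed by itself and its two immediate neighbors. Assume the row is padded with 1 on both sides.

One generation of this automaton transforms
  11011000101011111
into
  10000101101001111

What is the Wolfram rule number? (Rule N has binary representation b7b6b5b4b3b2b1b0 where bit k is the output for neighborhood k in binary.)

150

position 0: 111 → 1  (bit 7 = 1)
position 1: 110 → 0  (bit 6 = 0)
position 2: 101 → 0  (bit 5 = 0)
position 5: 100 → 1  (bit 4 = 1)
position 3: 011 → 0  (bit 3 = 0)
position 8: 010 → 1  (bit 2 = 1)
position 7: 001 → 1  (bit 1 = 1)
position 6: 000 → 0  (bit 0 = 0)
bits b7..b0 = 10010110 = 150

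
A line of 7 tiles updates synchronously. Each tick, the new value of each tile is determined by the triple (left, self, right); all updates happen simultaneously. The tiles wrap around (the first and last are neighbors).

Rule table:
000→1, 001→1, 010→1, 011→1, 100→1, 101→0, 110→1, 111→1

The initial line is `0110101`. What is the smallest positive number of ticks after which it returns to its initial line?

0110101

1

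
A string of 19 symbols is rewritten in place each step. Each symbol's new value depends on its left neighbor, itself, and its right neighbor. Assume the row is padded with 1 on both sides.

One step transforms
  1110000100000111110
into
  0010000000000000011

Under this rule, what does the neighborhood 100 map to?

At position 3 the neighborhood is 100; the next row has 0 there.

0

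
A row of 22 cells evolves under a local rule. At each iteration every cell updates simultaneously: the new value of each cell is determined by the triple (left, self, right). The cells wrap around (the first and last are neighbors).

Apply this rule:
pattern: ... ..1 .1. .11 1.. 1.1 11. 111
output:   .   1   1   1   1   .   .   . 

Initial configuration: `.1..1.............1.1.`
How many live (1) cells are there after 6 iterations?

7

iteration 1: 111111...........11.11
iteration 2: ......1.........11..1.
iteration 3: .....111.......11.1111
iteration 4: 1...11..1.....11..1...
iteration 5: 11.11.1111...11.1111.1
iteration 6: ...1..1...1.11..1....1
count of 1: 7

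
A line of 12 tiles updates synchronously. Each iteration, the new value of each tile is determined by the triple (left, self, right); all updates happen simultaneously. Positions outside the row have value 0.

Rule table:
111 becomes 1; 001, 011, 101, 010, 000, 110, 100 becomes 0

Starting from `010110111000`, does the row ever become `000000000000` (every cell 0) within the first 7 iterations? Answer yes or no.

000000010000
000000000000
all cells are 0 at iteration 2

yes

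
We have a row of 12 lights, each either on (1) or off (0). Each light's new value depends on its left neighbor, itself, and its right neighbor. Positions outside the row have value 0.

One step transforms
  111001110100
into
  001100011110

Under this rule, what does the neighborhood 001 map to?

0

At position 4 the neighborhood is 001; the next row has 0 there.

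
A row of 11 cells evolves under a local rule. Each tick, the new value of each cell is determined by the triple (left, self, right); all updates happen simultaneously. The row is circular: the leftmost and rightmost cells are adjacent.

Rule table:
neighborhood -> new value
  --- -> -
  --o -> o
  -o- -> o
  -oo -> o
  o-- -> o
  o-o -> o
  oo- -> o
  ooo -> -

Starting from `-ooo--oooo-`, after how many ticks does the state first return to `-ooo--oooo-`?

tick 1: oo-oooo--oo
tick 2: -ooo--oooo-

2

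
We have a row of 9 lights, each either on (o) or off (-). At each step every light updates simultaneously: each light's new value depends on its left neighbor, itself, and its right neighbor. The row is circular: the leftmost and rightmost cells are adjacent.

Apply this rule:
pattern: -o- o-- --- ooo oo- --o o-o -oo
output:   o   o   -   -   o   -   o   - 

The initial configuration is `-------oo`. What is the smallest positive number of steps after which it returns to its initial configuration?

o-------o
oo-------
-oo------
--oo-----
---oo----
----oo---
-----oo--
------oo-
-------oo

9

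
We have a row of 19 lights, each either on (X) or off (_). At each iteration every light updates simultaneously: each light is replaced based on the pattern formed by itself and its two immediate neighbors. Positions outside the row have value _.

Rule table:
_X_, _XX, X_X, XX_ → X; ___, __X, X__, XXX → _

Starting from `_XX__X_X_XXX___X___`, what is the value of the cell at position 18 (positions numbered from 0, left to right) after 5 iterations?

_XX__XXXXX_X___X___
_XX__X___XXX___X___
_XX__X___X_X___X___
_XX__X___XXX___X___  (repeats iteration 2; period 2)
iteration 5: _XX__X___X_X___X___
position 18 holds _

_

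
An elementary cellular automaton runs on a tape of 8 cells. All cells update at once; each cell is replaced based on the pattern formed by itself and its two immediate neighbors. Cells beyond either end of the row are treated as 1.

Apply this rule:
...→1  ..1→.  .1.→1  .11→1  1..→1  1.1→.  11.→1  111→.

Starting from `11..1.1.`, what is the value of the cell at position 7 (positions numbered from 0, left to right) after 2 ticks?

.

.11.1.1.
.11.1.1.
position 7 holds .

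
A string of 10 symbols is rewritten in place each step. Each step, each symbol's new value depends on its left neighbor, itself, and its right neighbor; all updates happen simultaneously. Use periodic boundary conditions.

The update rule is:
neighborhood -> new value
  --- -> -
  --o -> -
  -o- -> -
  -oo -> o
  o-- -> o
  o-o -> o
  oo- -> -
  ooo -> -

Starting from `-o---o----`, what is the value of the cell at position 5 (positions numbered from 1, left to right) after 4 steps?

--o---o---
---o---o--
----o---o-
-----o---o
position 5 holds -

-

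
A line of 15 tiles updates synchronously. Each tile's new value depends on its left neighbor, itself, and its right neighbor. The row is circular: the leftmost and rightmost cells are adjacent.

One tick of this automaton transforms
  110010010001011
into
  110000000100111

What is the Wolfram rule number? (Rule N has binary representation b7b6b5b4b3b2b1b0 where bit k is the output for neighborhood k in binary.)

233

position 0: 111 → 1  (bit 7 = 1)
position 1: 110 → 1  (bit 6 = 1)
position 12: 101 → 1  (bit 5 = 1)
position 2: 100 → 0  (bit 4 = 0)
position 13: 011 → 1  (bit 3 = 1)
position 4: 010 → 0  (bit 2 = 0)
position 3: 001 → 0  (bit 1 = 0)
position 9: 000 → 1  (bit 0 = 1)
bits b7..b0 = 11101001 = 233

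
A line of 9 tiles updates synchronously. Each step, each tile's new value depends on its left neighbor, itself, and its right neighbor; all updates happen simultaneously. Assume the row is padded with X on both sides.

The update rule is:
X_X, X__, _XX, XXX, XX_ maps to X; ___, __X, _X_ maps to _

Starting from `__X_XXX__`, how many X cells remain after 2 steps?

8

step 1: X__XXXXX_
step 2: XX_XXXXXX
count of X: 8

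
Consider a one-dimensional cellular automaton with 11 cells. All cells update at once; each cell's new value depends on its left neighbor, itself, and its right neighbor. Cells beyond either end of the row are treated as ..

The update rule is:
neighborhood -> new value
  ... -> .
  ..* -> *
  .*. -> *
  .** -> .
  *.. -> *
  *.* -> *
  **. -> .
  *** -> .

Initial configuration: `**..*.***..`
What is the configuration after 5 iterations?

iteration 1: ..****...*.
iteration 2: .*....*.***
iteration 3: ***..***...
iteration 4: ...**...*..
iteration 5: ..*..*.***.

..*..*.***.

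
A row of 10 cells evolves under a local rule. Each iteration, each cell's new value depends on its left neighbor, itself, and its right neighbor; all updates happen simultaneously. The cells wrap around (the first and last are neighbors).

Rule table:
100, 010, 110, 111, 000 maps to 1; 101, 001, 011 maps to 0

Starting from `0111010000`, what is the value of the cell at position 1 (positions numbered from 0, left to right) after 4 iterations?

iteration 1: 0011011111
iteration 2: 1001001111
iteration 3: 1101100111
iteration 4: 1100110011
position 1 holds 1

1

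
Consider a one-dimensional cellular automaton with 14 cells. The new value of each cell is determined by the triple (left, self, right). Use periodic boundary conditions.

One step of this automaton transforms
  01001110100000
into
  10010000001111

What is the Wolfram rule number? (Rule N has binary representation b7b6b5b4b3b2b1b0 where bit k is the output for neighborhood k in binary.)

3

position 5: 111 → 0  (bit 7 = 0)
position 6: 110 → 0  (bit 6 = 0)
position 7: 101 → 0  (bit 5 = 0)
position 2: 100 → 0  (bit 4 = 0)
position 4: 011 → 0  (bit 3 = 0)
position 1: 010 → 0  (bit 2 = 0)
position 0: 001 → 1  (bit 1 = 1)
position 10: 000 → 1  (bit 0 = 1)
bits b7..b0 = 00000011 = 3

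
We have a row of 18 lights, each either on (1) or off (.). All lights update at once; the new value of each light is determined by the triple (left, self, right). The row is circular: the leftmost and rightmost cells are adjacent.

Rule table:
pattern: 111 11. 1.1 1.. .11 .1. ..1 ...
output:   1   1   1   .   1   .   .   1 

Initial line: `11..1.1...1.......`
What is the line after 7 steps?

step 1: 11...1..1...11111.
step 2: 11.1......1.111111
step 3: 111..1111..1111111
step 4: 111..1111..1111111  (fixed point — unchanged through step 7)

111..1111..1111111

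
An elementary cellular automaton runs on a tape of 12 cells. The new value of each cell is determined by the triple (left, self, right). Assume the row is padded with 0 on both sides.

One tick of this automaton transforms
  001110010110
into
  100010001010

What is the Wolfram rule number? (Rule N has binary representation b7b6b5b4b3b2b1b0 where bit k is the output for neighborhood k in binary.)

97

position 3: 111 → 0  (bit 7 = 0)
position 4: 110 → 1  (bit 6 = 1)
position 8: 101 → 1  (bit 5 = 1)
position 5: 100 → 0  (bit 4 = 0)
position 2: 011 → 0  (bit 3 = 0)
position 7: 010 → 0  (bit 2 = 0)
position 1: 001 → 0  (bit 1 = 0)
position 0: 000 → 1  (bit 0 = 1)
bits b7..b0 = 01100001 = 97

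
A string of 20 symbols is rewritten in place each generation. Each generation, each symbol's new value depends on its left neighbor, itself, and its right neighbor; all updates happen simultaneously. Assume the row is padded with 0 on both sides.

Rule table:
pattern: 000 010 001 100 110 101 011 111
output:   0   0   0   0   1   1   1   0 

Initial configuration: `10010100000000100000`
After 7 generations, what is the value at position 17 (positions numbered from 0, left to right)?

0

00001000000000000000
00000000000000000000
00000000000000000000  (fixed point — unchanged through generation 7)
position 17 holds 0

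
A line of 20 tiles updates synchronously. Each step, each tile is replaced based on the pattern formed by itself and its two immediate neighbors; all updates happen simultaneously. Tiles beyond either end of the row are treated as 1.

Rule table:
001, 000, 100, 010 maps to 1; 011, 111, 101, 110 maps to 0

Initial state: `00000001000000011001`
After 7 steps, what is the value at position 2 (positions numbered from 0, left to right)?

step 1: 11111111111111100110
step 2: 00000000000000011000
step 3: 11111111111111100111
step 4: 00000000000000011000  (repeats step 2; period 2)
step 7: 11111111111111100111
position 2 holds 1

1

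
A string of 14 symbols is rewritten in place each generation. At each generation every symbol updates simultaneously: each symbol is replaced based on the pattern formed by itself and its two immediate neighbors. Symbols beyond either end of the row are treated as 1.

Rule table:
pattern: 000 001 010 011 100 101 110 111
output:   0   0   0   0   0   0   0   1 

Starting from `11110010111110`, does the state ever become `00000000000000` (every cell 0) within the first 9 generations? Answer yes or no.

11100000011100
11000000001000
10000000000000
00000000000000
all cells are 0 at generation 4

yes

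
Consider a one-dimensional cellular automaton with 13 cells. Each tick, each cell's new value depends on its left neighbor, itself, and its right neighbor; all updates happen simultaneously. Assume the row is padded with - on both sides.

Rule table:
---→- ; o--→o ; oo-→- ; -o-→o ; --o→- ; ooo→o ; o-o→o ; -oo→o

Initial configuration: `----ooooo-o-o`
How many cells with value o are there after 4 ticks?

----oooo-oooo
----ooo-oooo-
----oo-oooo-o
----o-oooo-oo
count of o: 7

7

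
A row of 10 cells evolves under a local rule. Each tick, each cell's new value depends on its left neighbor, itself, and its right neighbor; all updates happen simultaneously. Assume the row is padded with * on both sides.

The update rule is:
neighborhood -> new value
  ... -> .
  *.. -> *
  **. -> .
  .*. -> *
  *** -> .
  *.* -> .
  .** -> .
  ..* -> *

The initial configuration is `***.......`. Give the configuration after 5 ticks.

.*.*..*..*

...*.....*
*.***...*.
.....*.**.
*...**....
.*.*..*..*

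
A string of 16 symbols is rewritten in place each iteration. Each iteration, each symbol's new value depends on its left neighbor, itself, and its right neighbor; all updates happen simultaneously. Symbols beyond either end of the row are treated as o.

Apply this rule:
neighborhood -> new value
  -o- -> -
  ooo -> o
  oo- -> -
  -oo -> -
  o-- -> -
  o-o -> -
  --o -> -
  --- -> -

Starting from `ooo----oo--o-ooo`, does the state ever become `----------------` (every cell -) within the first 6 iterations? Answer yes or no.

yes

iteration 1: oo------------oo
iteration 2: o--------------o
iteration 3: ----------------
all cells are - at iteration 3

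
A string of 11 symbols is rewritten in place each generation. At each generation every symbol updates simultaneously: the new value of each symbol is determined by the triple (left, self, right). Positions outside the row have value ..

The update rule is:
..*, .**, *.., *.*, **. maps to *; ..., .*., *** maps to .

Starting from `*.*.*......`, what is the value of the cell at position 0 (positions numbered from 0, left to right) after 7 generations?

.

.*.*.*.....
*.*.*.*....
.*.*.*.*...
*.*.*.*.*..
.*.*.*.*.*.
*.*.*.*.*.*
.*.*.*.*.*.
position 0 holds .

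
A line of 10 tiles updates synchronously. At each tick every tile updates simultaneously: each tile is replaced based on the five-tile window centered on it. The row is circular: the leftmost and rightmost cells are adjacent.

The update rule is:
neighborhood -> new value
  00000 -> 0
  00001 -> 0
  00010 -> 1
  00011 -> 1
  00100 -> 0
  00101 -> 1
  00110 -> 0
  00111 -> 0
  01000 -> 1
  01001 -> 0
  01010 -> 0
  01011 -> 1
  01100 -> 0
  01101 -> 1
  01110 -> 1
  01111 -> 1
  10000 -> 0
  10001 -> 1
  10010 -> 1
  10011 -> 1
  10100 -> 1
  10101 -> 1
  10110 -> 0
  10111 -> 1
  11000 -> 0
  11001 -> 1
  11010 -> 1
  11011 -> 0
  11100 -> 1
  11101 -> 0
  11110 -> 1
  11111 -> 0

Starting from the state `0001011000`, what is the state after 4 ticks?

0110000001

tick 1: 0011100000
tick 2: 0101100000
tick 3: 1110000000
tick 4: 0110000001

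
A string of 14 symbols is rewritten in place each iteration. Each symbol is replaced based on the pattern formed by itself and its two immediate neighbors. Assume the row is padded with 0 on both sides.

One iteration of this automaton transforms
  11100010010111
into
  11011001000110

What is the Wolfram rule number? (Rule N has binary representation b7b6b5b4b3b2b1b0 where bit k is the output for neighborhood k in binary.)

153

position 1: 111 → 1  (bit 7 = 1)
position 2: 110 → 0  (bit 6 = 0)
position 10: 101 → 0  (bit 5 = 0)
position 3: 100 → 1  (bit 4 = 1)
position 0: 011 → 1  (bit 3 = 1)
position 6: 010 → 0  (bit 2 = 0)
position 5: 001 → 0  (bit 1 = 0)
position 4: 000 → 1  (bit 0 = 1)
bits b7..b0 = 10011001 = 153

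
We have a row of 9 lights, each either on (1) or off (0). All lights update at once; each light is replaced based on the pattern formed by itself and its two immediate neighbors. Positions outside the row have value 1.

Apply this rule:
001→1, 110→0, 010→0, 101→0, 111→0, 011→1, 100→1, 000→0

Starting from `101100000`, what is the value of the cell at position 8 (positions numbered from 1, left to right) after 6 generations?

001010001
110001011
001010010
110001100
001011011
110010010
position 8 holds 1

1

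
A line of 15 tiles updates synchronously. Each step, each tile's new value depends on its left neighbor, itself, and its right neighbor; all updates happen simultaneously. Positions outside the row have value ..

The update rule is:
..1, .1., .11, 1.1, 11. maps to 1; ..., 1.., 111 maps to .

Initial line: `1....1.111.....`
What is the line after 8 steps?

111.1.11.1.....

step 1: 1...1111.1.....
step 2: 1..11..111.....
step 3: 1.111.11.1.....
step 4: 111.111111.....
step 5: 1.111....1.....
step 6: 111.1...11.....
step 7: 1.111..111.....
step 8: 111.1.11.1.....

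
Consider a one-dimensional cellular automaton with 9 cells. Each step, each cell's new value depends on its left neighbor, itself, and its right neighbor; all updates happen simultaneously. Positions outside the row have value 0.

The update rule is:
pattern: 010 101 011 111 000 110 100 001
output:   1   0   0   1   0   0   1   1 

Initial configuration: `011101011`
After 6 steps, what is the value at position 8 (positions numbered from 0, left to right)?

step 1: 101001000
step 2: 101111100
step 3: 100111010
step 4: 111010011
step 5: 010011100
step 6: 111101010
position 8 holds 0

0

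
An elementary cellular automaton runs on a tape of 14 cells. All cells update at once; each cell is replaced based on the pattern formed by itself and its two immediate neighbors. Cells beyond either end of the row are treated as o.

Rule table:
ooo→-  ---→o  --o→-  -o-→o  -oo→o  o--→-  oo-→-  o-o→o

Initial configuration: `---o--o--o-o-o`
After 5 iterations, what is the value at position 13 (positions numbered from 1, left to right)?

o

-o-o--o--ooooo
oooo--o--o----
------o--o-oo-
-oooo-o--ooo-o
oo---oo--o--oo
position 13 holds o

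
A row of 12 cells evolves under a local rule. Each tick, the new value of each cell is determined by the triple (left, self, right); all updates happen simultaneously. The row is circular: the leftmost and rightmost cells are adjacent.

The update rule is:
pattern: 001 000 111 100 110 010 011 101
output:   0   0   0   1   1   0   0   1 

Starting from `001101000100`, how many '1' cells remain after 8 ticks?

tick 1: 000110100010
tick 2: 000011010001
tick 3: 100001101000
tick 4: 010000110100
tick 5: 001000011010
tick 6: 000100001101
tick 7: 100010000110
tick 8: 010001000011
count of 1: 4

4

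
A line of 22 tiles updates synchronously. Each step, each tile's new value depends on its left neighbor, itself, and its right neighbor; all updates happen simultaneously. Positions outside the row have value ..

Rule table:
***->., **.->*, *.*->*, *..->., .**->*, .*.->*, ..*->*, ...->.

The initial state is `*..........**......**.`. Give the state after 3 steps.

*.......*****...*****.

step 1: *.........***.....***.
step 2: *........**.*....**.*.
step 3: *.......*****...*****.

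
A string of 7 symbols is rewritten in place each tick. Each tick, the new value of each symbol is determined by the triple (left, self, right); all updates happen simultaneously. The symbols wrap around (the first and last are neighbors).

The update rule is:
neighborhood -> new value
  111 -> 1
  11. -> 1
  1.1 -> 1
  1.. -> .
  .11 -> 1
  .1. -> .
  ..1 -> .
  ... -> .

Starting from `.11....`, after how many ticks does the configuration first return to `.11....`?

1

.11....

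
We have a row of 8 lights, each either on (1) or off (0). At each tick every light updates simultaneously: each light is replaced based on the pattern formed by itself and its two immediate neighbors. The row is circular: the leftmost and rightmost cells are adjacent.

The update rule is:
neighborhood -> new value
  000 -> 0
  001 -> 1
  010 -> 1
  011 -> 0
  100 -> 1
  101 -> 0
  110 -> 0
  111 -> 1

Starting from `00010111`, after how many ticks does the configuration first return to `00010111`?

4

10110010
10001110
11010100
00010111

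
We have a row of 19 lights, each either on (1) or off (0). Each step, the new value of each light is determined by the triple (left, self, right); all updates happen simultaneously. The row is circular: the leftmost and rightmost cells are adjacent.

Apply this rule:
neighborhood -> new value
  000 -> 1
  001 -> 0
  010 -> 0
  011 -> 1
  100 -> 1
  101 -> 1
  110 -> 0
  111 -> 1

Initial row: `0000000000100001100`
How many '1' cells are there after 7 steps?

1111111110011101011
1111111101011010111
1111111010110101111
1111110101101011111
1111101011010111111
1111010110101111111
1110101101011111111
count of 1: 15

15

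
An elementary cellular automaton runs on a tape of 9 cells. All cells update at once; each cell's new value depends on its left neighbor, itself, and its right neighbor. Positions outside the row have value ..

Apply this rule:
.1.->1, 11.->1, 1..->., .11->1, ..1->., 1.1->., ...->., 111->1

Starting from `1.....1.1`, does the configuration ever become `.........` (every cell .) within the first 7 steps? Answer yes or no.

1.....1.1  (fixed point — unchanged through step 7)
step 7 is 1.....1.1, still not uniform .

no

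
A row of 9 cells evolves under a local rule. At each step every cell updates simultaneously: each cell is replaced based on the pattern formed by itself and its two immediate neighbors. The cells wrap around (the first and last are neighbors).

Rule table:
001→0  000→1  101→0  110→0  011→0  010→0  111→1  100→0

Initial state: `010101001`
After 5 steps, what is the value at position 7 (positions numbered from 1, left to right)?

000000000
111111111
111111111  (fixed point — unchanged through step 5)
position 7 holds 1

1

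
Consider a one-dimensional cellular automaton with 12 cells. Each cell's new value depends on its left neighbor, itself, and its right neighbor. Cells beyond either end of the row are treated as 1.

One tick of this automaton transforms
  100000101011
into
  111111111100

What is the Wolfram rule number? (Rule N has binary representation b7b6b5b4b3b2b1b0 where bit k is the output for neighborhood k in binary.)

position 11: 111 → 0  (bit 7 = 0)
position 0: 110 → 1  (bit 6 = 1)
position 7: 101 → 1  (bit 5 = 1)
position 1: 100 → 1  (bit 4 = 1)
position 10: 011 → 0  (bit 3 = 0)
position 6: 010 → 1  (bit 2 = 1)
position 5: 001 → 1  (bit 1 = 1)
position 2: 000 → 1  (bit 0 = 1)
bits b7..b0 = 01110111 = 119

119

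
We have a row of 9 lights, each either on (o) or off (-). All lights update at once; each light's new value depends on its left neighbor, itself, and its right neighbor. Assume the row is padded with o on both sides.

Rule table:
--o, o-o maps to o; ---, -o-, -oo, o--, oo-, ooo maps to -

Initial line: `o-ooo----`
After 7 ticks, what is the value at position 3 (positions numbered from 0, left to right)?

-

-o------o
o------o-
------o-o
-----o-o-
----o-o-o
---o-o-o-
--o-o-o-o
position 3 holds -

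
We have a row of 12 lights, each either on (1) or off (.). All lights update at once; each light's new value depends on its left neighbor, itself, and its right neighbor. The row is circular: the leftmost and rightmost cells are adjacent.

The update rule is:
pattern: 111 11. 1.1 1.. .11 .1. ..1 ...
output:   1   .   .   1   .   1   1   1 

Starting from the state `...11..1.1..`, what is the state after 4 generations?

generation 1: 111..111.111
generation 2: 11.11.1...11
generation 3: 1.....1111.1
generation 4: .11111.11...

.11111.11...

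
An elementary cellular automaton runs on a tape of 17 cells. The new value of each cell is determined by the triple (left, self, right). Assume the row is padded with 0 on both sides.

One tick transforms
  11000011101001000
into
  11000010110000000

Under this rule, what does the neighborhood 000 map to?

At position 3 the neighborhood is 000; the next row has 0 there.

0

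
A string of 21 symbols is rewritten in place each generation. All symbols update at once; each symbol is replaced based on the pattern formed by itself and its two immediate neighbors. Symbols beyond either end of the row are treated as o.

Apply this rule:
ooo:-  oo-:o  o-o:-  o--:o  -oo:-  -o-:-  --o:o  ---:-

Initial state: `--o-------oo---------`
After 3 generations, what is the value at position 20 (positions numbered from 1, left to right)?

oo-o-----o-oo-------o
-o--o---o---oo-----o-
--oo-o-o-o-o-oo---o--
position 20 holds -

-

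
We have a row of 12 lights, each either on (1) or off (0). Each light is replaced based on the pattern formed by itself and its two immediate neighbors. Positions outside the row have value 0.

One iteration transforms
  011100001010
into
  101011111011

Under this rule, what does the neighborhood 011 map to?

At position 1 the neighborhood is 011; the next row has 0 there.

0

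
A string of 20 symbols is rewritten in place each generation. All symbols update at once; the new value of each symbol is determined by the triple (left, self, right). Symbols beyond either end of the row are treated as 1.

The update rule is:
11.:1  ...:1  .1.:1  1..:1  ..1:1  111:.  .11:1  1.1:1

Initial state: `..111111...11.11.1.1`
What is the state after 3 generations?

111....1111111111111

111....1111111111111
..111111............
111....1111111111111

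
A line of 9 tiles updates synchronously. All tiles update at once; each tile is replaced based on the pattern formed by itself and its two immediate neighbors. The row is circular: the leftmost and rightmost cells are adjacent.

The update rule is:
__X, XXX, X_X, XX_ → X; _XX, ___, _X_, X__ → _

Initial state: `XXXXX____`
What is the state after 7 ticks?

_XXXX___X
X_XXX__X_
_X_XX_X_X
X_X_XX_X_
_X_X_XX_X
X_X_X_XX_
_X_X_X_XX

_X_X_X_XX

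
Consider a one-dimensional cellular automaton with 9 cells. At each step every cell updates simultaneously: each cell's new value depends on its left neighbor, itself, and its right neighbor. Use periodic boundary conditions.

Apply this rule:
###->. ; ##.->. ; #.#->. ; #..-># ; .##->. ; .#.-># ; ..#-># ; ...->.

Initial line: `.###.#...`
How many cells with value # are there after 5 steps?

6

#....##..
##..#..##
..#####..
.#.....#.
###...###
count of #: 6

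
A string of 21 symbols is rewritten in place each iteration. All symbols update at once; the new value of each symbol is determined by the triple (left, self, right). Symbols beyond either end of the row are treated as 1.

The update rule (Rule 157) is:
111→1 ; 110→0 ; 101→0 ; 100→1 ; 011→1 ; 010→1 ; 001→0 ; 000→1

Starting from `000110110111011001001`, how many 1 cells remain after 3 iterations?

iteration 1: 110100100110010101101
iteration 2: 100110110101010101001
iteration 3: 010100100101010101101
count of 1: 10

10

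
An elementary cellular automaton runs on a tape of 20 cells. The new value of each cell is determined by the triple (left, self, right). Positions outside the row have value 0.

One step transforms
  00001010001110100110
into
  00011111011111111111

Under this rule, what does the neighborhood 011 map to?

At position 10 the neighborhood is 011; the next row has 1 there.

1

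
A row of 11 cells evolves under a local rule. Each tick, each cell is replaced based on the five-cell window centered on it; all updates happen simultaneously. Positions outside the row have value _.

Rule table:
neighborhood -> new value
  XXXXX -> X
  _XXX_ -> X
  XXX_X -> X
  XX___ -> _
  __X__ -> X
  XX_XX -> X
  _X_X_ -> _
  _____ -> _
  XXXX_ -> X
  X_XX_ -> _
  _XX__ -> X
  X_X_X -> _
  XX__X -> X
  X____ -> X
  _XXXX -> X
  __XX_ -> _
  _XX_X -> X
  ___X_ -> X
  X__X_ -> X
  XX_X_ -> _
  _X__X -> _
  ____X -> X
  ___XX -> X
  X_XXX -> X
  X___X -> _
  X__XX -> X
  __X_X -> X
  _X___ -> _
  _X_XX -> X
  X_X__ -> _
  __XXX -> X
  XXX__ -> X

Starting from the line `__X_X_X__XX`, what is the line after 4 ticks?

tick 1: XXX_____X_X
tick 2: XXX_X_XXX__
tick 3: XXX__XXXX_X
tick 4: XXXXXXXXX__

XXXXXXXXX__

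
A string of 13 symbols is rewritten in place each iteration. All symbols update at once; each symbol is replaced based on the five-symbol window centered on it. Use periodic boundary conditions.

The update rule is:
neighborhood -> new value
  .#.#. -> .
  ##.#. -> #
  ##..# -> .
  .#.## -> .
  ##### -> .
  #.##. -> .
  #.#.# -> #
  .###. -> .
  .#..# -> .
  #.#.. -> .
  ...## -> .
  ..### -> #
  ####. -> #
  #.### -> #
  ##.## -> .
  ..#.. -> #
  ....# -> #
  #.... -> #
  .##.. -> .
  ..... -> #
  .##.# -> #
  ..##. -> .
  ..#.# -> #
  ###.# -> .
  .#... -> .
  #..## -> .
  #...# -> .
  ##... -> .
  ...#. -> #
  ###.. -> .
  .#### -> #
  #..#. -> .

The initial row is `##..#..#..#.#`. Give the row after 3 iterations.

.###...#..#..

....#..#..#.#
.####..#..#..
.###...#..#..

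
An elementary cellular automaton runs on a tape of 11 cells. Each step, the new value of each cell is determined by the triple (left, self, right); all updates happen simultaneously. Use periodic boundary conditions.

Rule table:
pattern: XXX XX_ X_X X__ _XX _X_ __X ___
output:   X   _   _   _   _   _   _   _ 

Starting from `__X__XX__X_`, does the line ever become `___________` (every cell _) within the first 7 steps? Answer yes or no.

___________
all cells are _ at step 1

yes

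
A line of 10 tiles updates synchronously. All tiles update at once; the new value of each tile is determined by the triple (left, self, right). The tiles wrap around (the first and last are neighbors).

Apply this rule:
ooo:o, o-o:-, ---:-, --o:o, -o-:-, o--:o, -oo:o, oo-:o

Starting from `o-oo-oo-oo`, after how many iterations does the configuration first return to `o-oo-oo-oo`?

o-oo-oo-oo

1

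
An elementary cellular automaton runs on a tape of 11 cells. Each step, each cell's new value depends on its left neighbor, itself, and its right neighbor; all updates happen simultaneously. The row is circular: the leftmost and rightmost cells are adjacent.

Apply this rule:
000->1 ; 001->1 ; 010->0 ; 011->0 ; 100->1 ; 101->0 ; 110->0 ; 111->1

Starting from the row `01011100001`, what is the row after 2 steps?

11110001101

00001011110
11110001101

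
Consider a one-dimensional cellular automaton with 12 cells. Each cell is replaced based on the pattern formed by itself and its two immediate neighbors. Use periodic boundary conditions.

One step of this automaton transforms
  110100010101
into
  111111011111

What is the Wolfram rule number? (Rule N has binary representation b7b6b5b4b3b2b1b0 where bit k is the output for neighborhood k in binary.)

position 0: 111 → 1  (bit 7 = 1)
position 1: 110 → 1  (bit 6 = 1)
position 2: 101 → 1  (bit 5 = 1)
position 4: 100 → 1  (bit 4 = 1)
position 11: 011 → 1  (bit 3 = 1)
position 3: 010 → 1  (bit 2 = 1)
position 6: 001 → 0  (bit 1 = 0)
position 5: 000 → 1  (bit 0 = 1)
bits b7..b0 = 11111101 = 253

253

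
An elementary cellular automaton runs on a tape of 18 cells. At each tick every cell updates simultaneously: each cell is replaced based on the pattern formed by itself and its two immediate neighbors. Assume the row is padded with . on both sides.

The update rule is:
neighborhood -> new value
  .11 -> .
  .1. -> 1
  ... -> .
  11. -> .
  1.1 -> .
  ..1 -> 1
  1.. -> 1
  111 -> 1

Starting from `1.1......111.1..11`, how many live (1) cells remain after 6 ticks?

8

tick 1: 1.11....1.1..111..
tick 2: 1...1..11.111.1.1.
tick 3: 11.1111....1..1.11
tick 4: ....11.1..11111...
tick 5: ...1...111.111.1..
tick 6: ..111.1.1...1..11.
count of 1: 8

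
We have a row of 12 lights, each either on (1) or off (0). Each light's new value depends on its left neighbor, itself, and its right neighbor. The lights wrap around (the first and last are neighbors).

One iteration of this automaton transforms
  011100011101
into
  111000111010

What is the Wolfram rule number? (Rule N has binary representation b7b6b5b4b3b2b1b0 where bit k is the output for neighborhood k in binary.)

170

position 2: 111 → 1  (bit 7 = 1)
position 3: 110 → 0  (bit 6 = 0)
position 0: 101 → 1  (bit 5 = 1)
position 4: 100 → 0  (bit 4 = 0)
position 1: 011 → 1  (bit 3 = 1)
position 11: 010 → 0  (bit 2 = 0)
position 6: 001 → 1  (bit 1 = 1)
position 5: 000 → 0  (bit 0 = 0)
bits b7..b0 = 10101010 = 170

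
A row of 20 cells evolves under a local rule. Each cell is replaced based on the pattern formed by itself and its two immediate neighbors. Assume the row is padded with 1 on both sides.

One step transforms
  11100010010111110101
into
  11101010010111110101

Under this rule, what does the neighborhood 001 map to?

0

At position 5 the neighborhood is 001; the next row has 0 there.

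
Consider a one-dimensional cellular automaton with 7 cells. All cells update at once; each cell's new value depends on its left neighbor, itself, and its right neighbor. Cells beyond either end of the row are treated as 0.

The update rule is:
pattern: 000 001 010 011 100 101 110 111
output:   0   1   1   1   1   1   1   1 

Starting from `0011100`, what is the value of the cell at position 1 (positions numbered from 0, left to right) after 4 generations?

0111110
1111111
1111111  (fixed point — unchanged through generation 4)
position 1 holds 1

1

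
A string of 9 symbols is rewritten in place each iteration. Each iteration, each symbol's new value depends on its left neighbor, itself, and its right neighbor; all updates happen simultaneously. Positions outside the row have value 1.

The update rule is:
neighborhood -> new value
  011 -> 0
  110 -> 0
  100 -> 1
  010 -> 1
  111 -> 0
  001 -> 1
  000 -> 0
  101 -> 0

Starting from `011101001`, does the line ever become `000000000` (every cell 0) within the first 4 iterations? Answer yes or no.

no

000001110
100010000
010111001
010000110
iteration 4 is 010000110, still not uniform 0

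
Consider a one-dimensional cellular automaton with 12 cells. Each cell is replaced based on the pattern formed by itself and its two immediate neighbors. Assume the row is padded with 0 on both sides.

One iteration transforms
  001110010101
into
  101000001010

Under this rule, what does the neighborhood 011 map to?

At position 2 the neighborhood is 011; the next row has 1 there.

1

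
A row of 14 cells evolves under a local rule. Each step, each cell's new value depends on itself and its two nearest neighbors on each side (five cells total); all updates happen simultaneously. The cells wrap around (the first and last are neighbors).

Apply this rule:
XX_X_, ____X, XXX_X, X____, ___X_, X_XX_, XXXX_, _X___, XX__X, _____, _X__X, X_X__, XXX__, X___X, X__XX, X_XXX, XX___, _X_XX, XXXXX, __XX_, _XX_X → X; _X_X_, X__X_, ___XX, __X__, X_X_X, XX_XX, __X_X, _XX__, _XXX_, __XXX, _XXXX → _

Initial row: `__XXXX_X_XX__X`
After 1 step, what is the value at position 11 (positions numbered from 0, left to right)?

XX__XXX_XX_X__
position 11 holds X

X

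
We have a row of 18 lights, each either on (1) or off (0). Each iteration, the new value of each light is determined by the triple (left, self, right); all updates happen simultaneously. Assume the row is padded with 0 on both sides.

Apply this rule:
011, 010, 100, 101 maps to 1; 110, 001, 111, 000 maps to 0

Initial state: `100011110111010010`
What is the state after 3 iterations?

110010001100111011
101011001010100110
111110101111110101

111110101111110101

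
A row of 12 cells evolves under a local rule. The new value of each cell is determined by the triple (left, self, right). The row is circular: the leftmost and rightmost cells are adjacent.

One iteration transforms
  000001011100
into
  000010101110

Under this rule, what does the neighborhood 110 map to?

1

At position 9 the neighborhood is 110; the next row has 1 there.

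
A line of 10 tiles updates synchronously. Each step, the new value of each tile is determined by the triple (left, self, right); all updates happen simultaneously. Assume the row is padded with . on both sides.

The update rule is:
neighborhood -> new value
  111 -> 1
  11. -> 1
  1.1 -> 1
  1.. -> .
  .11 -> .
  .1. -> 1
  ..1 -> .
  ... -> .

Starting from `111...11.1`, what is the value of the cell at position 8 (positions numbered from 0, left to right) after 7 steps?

step 1: .11....111
step 2: ..1.....11
step 3: ..1......1
step 4: ..1......1  (fixed point — unchanged through step 7)
position 8 holds .

.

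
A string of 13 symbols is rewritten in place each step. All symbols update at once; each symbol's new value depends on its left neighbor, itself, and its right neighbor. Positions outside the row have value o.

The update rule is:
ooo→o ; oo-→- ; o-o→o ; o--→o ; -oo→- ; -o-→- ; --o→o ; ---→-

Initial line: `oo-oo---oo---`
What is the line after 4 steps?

step 1: o-o--o-o--o-o
step 2: -o-oo-o-oo-o-
step 3: o-o--o-o--o-o  (repeats step 1; period 2)
step 4: -o-oo-o-oo-o-

-o-oo-o-oo-o-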